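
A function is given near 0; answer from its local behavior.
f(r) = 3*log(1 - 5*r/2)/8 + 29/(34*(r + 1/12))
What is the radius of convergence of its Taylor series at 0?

Denominator factor (r + 1/12): pole of order 1 at -1/12, modulus 1/12.
Branch term (3/8)*log(1 - r/(2/5)): its argument vanishes at r = 2/5, a logarithmic branch point, modulus 2/5.
The radius of convergence is the smallest modulus among the singular points: 1/12.

The radius of convergence is 1/12.


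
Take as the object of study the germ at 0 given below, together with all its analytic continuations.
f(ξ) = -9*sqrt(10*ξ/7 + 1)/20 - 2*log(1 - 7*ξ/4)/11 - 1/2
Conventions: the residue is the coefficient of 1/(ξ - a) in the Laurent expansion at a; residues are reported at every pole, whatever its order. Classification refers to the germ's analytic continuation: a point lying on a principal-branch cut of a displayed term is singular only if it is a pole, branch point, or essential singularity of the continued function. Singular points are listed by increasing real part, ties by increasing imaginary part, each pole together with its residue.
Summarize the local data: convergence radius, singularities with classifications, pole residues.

Branch term (-9/20)*sqrt(1 - ξ/(-7/10)): its argument vanishes at ξ = -7/10, a square-root branch point, modulus 7/10.
Branch term (-2/11)*log(1 - ξ/(4/7)): its argument vanishes at ξ = 4/7, a logarithmic branch point, modulus 4/7.
The radius of convergence is the smallest modulus among the singular points: 4/7.
List the singular points by increasing real part (a conjugate pair: the negative imaginary part first).

Radius of convergence at 0: 4/7.
At -7/10: an algebraic (square-root) branch point.
At 4/7: a logarithmic branch point.


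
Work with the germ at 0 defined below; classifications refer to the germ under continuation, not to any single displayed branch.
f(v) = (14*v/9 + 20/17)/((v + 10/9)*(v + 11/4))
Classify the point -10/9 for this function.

The point is a pole of order 1.

The denominator factor v + 10/9 vanishes at -10/9 and appears to the power 1; the numerator there equals -760/1377, nonzero, and no other factor vanishes.
Hence a pole whose order is the multiplicity, 1.


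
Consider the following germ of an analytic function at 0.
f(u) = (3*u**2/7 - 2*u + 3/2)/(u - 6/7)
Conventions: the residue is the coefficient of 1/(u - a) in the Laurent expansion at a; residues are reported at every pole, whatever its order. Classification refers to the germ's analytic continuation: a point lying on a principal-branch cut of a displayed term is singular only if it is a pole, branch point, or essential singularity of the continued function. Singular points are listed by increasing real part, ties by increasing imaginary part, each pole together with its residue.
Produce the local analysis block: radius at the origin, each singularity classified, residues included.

Denominator factor (u - 6/7): pole of order 1 at 6/7, modulus 6/7.
The radius of convergence is the smallest modulus among the singular points: 6/7.
At the order-1 pole 6/7 set g(u) = (u - (6/7))*f(u) = 3*u**2/7 - 2*u + 3/2.
Simple pole: residue = g(a) at a = 6/7, which is 69/686.

Radius of convergence at 0: 6/7.
At 6/7: a pole of order 1; residue 69/686.


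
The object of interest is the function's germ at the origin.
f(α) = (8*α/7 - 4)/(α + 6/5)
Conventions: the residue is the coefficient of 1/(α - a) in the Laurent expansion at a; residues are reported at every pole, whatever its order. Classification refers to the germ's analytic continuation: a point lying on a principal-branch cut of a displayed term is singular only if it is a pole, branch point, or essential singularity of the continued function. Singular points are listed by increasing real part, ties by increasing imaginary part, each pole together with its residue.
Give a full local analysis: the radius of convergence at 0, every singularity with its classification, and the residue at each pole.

Denominator factor (α + 6/5): pole of order 1 at -6/5, modulus 6/5.
The radius of convergence is the smallest modulus among the singular points: 6/5.
At the order-1 pole -6/5 set g(α) = (α - (-6/5))*f(α) = 8*α/7 - 4.
Simple pole: residue = g(a) at a = -6/5, which is -188/35.

Radius of convergence at 0: 6/5.
At -6/5: a pole of order 1; residue -188/35.


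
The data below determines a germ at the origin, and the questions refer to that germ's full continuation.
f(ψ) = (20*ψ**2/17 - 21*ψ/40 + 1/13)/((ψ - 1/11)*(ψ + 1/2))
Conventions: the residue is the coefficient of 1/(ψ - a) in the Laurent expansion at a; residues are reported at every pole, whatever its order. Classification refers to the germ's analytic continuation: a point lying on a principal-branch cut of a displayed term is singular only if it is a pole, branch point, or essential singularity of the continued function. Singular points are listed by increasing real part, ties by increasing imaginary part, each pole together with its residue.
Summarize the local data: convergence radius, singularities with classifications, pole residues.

Denominator factor (ψ - 1/11): pole of order 1 at 1/11, modulus 1/11.
Denominator factor (ψ + 1/2): pole of order 1 at -1/2, modulus 1/2.
The radius of convergence is the smallest modulus among the singular points: 1/11.
At the order-1 pole -1/2 set g(ψ) = (ψ - (-1/2))*f(ψ) = (20*ψ**2/17 - 21*ψ/40 + 1/13)/(ψ - 1/11).
Simple pole: residue = g(a) at a = -1/2, which is -123211/114920.
At the order-1 pole 1/11 set g(ψ) = (ψ - (1/11))*f(ψ) = (20*ψ**2/17 - 21*ψ/40 + 1/13)/(ψ + 1/2).
Simple pole: residue = g(a) at a = 1/11, which is 41629/632060.
List the singular points by increasing real part (a conjugate pair: the negative imaginary part first).

Radius of convergence at 0: 1/11.
At -1/2: a pole of order 1; residue -123211/114920.
At 1/11: a pole of order 1; residue 41629/632060.


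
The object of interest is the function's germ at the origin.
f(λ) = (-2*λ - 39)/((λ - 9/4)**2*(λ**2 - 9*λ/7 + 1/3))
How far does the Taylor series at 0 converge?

Denominator factor (λ**2 - 9*λ/7 + 1/3): discriminant 47/147, real irrational roots 9/14 + (1/42)*sqrt(141) and 9/14 - (1/42)*sqrt(141); poles of order 1, moduli 9/14 + (1/42)*sqrt(141) and 9/14 - (1/42)*sqrt(141).
Denominator factor (λ - 9/4)^2: pole of order 2 at 9/4, modulus 9/4.
The radius of convergence is the smallest modulus among the singular points: 9/14 - (1/42)*sqrt(141).

The radius of convergence is 9/14 - (1/42)*sqrt(141).


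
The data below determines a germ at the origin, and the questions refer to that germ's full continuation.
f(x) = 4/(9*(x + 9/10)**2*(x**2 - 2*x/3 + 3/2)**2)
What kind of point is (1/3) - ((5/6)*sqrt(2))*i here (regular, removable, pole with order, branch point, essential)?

The denominator factor x**2 - 2*x/3 + 3/2 vanishes at (1/3) - ((5/6)*sqrt(2))*i and appears to the power 2; the numerator there equals 4/9, nonzero, and no other factor vanishes.
Hence a pole whose order is the multiplicity, 2.

The point is a pole of order 2.


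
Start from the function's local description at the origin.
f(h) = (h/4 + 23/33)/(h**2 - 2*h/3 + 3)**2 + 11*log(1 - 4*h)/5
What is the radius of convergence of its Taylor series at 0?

The radius of convergence is 1/4.

Denominator factor (h**2 - 2*h/3 + 3)^2: discriminant -104/9, complex-conjugate roots (1/3) + ((1/3)*sqrt(26))*i and (1/3) - ((1/3)*sqrt(26))*i; poles of order 2, moduli sqrt(3) and sqrt(3).
Branch term (11/5)*log(1 - h/(1/4)): its argument vanishes at h = 1/4, a logarithmic branch point, modulus 1/4.
The radius of convergence is the smallest modulus among the singular points: 1/4.


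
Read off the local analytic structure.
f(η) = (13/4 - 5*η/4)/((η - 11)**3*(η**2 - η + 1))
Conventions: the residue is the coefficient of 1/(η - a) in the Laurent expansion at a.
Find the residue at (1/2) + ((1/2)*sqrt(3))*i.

The factor η**2 - η + 1 splits as (η - a)(η - a') with a = (1/2) + ((1/2)*sqrt(3))*i, a' = (1/2) - ((1/2)*sqrt(3))*i. At the order-1 pole a set g(η) = (η - a)*f(η) = [(13/4 - 5*η/4)/(η - 11)**3] / (η - a').
Simple pole: residue = g(a) at a = (1/2) + ((1/2)*sqrt(3))*i, which is (245/1215672) + ((2921/3647016)*sqrt(3))*i.

The residue is (245/1215672) + ((2921/3647016)*sqrt(3))*i.


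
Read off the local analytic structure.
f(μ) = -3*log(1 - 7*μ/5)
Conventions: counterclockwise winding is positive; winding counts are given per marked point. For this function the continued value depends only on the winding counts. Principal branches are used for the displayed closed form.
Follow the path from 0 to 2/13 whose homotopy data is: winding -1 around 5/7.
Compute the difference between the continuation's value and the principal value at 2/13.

The rational part is single-valued and drops out of the difference; each branch term changes only by its own monodromy.
(-3)*log(1 - μ/(5/7)): each positive loop around 5/7 adds 2*pi*i to the log, so winding -1 contributes (-3)*(-1)*2*pi*i = (6)*pi*i.
Summing the contributions at μ = 2/13 gives (6)*pi*i.

Continued minus principal equals (6)*pi*i.


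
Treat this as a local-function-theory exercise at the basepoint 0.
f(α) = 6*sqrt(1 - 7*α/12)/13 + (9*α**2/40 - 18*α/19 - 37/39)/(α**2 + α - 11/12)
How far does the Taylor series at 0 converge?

Denominator factor (α**2 + α - 11/12): discriminant 14/3, real irrational roots -1/2 + (1/6)*sqrt(42) and -1/2 - (1/6)*sqrt(42); poles of order 1, moduli -1/2 + (1/6)*sqrt(42) and 1/2 + (1/6)*sqrt(42).
Branch term (6/13)*sqrt(1 - α/(12/7)): its argument vanishes at α = 12/7, a square-root branch point, modulus 12/7.
The radius of convergence is the smallest modulus among the singular points: -1/2 + (1/6)*sqrt(42).

The radius of convergence is -1/2 + (1/6)*sqrt(42).


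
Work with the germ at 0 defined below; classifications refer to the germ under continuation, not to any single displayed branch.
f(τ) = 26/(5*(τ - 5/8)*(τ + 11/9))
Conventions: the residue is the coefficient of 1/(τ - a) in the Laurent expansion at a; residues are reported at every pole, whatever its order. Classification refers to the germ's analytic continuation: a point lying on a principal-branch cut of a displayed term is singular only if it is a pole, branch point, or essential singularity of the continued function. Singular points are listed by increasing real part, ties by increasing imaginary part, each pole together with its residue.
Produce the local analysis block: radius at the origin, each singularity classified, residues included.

Denominator factor (τ + 11/9): pole of order 1 at -11/9, modulus 11/9.
Denominator factor (τ - 5/8): pole of order 1 at 5/8, modulus 5/8.
The radius of convergence is the smallest modulus among the singular points: 5/8.
At the order-1 pole -11/9 set g(τ) = (τ - (-11/9))*f(τ) = 26/(5*(τ - 5/8)).
Simple pole: residue = g(a) at a = -11/9, which is -1872/665.
At the order-1 pole 5/8 set g(τ) = (τ - (5/8))*f(τ) = 26/(5*(τ + 11/9)).
Simple pole: residue = g(a) at a = 5/8, which is 1872/665.
List the singular points by increasing real part (a conjugate pair: the negative imaginary part first).

Radius of convergence at 0: 5/8.
At -11/9: a pole of order 1; residue -1872/665.
At 5/8: a pole of order 1; residue 1872/665.


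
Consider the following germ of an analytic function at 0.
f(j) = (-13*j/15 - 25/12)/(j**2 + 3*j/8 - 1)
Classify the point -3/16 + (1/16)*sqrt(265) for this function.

The denominator factor j**2 + 3*j/8 - 1 vanishes at -3/16 + (1/16)*sqrt(265) and appears to the power 1; the numerator there equals -461/240 - (13/240)*sqrt(265), nonzero, and no other factor vanishes.
Hence a pole whose order is the multiplicity, 1.

The point is a pole of order 1.


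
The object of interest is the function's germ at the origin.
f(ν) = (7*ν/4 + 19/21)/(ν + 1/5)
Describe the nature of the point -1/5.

The point is a pole of order 1.

The denominator factor ν + 1/5 vanishes at -1/5 and appears to the power 1; the numerator there equals 233/420, nonzero, and no other factor vanishes.
Hence a pole whose order is the multiplicity, 1.


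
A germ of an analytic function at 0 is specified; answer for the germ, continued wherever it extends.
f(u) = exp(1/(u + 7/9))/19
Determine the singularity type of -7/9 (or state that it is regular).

The point is an essential singularity.

The exponent 1/(u - (-7/9)) has a pole at -7/9, so exp(1/(u - (-7/9))) takes every nonzero value near it: an essential singularity (not a pole of any order).


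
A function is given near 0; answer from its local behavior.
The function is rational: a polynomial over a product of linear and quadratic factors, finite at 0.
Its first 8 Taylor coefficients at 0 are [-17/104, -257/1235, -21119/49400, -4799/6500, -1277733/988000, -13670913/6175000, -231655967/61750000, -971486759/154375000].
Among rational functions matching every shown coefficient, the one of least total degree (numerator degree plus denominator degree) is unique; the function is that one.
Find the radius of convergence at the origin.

The radius of convergence is -6/5 + (1/5)*sqrt(86).

No rational of total degree below 5 reproduces all 8 coefficients; solving the [1/4] Pade equations on them gives f(z) = (14*z/19 - 17/26)/(z**2 + 12*z/5 - 2)**2, whose expansion matches every shown term.
Denominator factor (z**2 + 12*z/5 - 2)^2: discriminant 344/25, real irrational roots -6/5 + (1/5)*sqrt(86) and -6/5 - (1/5)*sqrt(86); poles of order 2, moduli -6/5 + (1/5)*sqrt(86) and 6/5 + (1/5)*sqrt(86).
The radius of convergence is the smallest modulus among the singular points: -6/5 + (1/5)*sqrt(86).


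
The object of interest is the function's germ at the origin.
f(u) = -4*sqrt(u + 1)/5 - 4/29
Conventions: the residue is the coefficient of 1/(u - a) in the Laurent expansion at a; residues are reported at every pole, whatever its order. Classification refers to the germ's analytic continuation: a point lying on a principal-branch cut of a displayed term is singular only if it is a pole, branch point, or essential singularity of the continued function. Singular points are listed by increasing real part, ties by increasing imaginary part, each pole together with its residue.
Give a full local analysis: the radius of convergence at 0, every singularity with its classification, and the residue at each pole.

Branch term (-4/5)*sqrt(1 - u/(-1)): its argument vanishes at u = -1, a square-root branch point, modulus 1.
The radius of convergence is the smallest modulus among the singular points: 1.

Radius of convergence at 0: 1.
At -1: an algebraic (square-root) branch point.


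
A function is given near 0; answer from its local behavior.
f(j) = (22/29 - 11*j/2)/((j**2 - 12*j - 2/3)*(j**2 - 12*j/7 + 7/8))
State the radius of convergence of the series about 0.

Denominator factor (j**2 - 12*j/7 + 7/8): discriminant -55/98, complex-conjugate roots (6/7) + ((1/28)*sqrt(110))*i and (6/7) - ((1/28)*sqrt(110))*i; poles of order 1, moduli (1/4)*sqrt(14) and (1/4)*sqrt(14).
Denominator factor (j**2 - 12*j - 2/3): discriminant 440/3, real irrational roots 6 + (1/3)*sqrt(330) and 6 - (1/3)*sqrt(330); poles of order 1, moduli 6 + (1/3)*sqrt(330) and -6 + (1/3)*sqrt(330).
The radius of convergence is the smallest modulus among the singular points: -6 + (1/3)*sqrt(330).

The radius of convergence is -6 + (1/3)*sqrt(330).


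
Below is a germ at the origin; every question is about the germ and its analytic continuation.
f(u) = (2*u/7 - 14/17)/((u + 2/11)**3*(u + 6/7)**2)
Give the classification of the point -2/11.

The denominator factor u + 2/11 vanishes at -2/11 and appears to the power 3; the numerator there equals -1146/1309, nonzero, and no other factor vanishes.
Hence a pole whose order is the multiplicity, 3.

The point is a pole of order 3.


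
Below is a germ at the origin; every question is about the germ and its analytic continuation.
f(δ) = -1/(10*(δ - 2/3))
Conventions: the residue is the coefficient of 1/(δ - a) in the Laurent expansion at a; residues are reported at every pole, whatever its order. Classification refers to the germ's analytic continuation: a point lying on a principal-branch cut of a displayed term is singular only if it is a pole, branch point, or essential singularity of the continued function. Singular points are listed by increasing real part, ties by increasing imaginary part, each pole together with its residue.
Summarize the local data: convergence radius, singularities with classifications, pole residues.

Denominator factor (δ - 2/3): pole of order 1 at 2/3, modulus 2/3.
The radius of convergence is the smallest modulus among the singular points: 2/3.
At the order-1 pole 2/3 set g(δ) = (δ - (2/3))*f(δ) = -1/10.
Simple pole: residue = g(a) at a = 2/3, which is -1/10.

Radius of convergence at 0: 2/3.
At 2/3: a pole of order 1; residue -1/10.


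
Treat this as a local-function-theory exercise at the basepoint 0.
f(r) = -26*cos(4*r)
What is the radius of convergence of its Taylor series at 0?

The factor cos(4*r) is entire and contributes no finite singular point.
The polynomial part has no poles.
No finite singular points: the Taylor series at 0 converges everywhere.

The radius of convergence is infinite.


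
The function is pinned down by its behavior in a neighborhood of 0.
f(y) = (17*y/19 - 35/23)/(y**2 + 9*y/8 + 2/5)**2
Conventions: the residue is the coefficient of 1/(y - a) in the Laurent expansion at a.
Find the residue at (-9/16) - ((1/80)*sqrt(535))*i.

The factor y**2 + 9*y/8 + 2/5 splits as (y - a)(y - a') with a = (-9/16) - ((1/80)*sqrt(535))*i, a' = (-9/16) + ((1/80)*sqrt(535))*i. At the order-2 pole a set g(y) = (y - a)^2*f(y) = [17*y/19 - 35/23] / (y - a')^2.
Order-2 pole: residue = g'(a); g'((-9/16) - ((1/80)*sqrt(535))*i) = -((4530880/5003213)*sqrt(535))*i, so the residue is -((4530880/5003213)*sqrt(535))*i.

The residue is -((4530880/5003213)*sqrt(535))*i.


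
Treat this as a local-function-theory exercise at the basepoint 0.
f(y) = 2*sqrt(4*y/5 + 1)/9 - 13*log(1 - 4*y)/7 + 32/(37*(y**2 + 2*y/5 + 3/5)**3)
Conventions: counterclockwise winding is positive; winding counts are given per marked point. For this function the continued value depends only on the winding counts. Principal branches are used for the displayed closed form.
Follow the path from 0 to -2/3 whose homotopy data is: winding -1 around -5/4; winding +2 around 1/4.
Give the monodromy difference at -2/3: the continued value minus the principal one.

The rational part is single-valued and drops out of the difference; each branch term changes only by its own monodromy.
(2/9)*sqrt(1 - y/(-5/4)): winding -1 is odd, the square root flips sign, contributing -2*(2/9)*sqrt(1 - (-2/3)/(-5/4)) = -2*(2/9)*sqrt(7/15) = -(4/135)*sqrt(105).
(-13/7)*log(1 - y/(1/4)): each positive loop around 1/4 adds 2*pi*i to the log, so winding +2 contributes (-13/7)*(2)*2*pi*i = -(52/7)*pi*i.
Summing the contributions at y = -2/3 gives (-(4/135)*sqrt(105)) - ((52/7)*pi)*i.

Continued minus principal equals (-(4/135)*sqrt(105)) - ((52/7)*pi)*i.


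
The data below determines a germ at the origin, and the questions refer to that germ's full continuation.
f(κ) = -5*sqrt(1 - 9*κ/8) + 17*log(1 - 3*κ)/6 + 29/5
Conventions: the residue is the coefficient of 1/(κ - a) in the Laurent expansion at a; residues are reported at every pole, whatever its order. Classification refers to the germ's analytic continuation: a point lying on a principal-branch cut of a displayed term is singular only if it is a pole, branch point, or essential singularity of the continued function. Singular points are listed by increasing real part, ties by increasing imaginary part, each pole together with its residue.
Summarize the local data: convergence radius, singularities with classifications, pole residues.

Branch term (17/6)*log(1 - κ/(1/3)): its argument vanishes at κ = 1/3, a logarithmic branch point, modulus 1/3.
Branch term (-5)*sqrt(1 - κ/(8/9)): its argument vanishes at κ = 8/9, a square-root branch point, modulus 8/9.
The radius of convergence is the smallest modulus among the singular points: 1/3.
List the singular points by increasing real part (a conjugate pair: the negative imaginary part first).

Radius of convergence at 0: 1/3.
At 1/3: a logarithmic branch point.
At 8/9: an algebraic (square-root) branch point.


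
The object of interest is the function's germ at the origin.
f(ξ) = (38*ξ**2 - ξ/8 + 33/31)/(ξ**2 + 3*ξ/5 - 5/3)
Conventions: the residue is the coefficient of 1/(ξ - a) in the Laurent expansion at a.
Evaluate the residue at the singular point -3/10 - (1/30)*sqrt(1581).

The factor ξ**2 + 3*ξ/5 - 5/3 splits as (ξ - a)(ξ - a') with a = -3/10 - (1/30)*sqrt(1581), a' = -3/10 + (1/30)*sqrt(1581). At the order-1 pole a set g(ξ) = (ξ - a)*f(ξ) = [38*ξ**2 - ξ/8 + 33/31] / (ξ - a').
Simple pole: residue = g(a) at a = -3/10 - (1/30)*sqrt(1581), which is -917/80 - (2651443/3920880)*sqrt(1581).

The residue is -917/80 - (2651443/3920880)*sqrt(1581).


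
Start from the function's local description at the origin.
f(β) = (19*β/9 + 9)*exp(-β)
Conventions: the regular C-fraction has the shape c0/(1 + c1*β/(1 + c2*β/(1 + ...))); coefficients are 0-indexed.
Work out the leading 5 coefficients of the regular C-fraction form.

The regular C-fraction coefficients are [9, 62/81, -4205/10044, 69417/521420, -1500493/10811055].

Taylor coefficients (expand at 0): a_0 = 9, a_1 = -62/9, a_2 = 43/18, a_3 = -4/9, a_4 = 5/216.
c0 = a_0 = 9. Peel one level at a time: if S = 1 + c*β/S' with S'(0) = 1, then c is the β-coefficient of S and S' = c*β/(S - 1).
S_1 = c0/f = 1 + (62/81)*β + (4205/13122)*β^2 + ...; c1 = 62/81.
S_2 = c1*β/(S_1 - 1) = 1 + (-4205/10044)*β + (857/15376)*β^2 + ...; c2 = -4205/10044.
S_3 = c2*β/(S_2 - 1) = 1 + (69417/521420)*β + (1306881/70728100)*β^2 + ...; c3 = 69417/521420.
S_4 = c3*β/(S_3 - 1) = 1 + (-1500493/10811055)*β + ...; c4 = -1500493/10811055.


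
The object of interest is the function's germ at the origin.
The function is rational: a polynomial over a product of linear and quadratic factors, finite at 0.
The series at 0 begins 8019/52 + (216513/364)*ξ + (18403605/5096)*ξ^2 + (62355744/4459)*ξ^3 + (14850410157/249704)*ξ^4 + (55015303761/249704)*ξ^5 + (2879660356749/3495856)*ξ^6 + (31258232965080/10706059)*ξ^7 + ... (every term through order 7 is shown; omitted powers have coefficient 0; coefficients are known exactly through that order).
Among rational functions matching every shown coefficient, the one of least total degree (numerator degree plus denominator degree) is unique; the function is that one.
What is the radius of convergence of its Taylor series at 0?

No rational of total degree below 6 reproduces all 8 coefficients; solving the [0/6] Pade equations on them gives f(ξ) = -22/(13*(ξ**2 + 2*ξ/7 - 2/9)**3), whose expansion matches every shown term.
Denominator factor (ξ**2 + 2*ξ/7 - 2/9)^3: discriminant 428/441, real irrational roots -1/7 + (1/21)*sqrt(107) and -1/7 - (1/21)*sqrt(107); poles of order 3, moduli -1/7 + (1/21)*sqrt(107) and 1/7 + (1/21)*sqrt(107).
The radius of convergence is the smallest modulus among the singular points: -1/7 + (1/21)*sqrt(107).

The radius of convergence is -1/7 + (1/21)*sqrt(107).


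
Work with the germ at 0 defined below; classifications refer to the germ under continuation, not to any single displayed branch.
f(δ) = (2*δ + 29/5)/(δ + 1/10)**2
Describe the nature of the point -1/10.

The point is a pole of order 2.

The denominator factor δ + 1/10 vanishes at -1/10 and appears to the power 2; the numerator there equals 28/5, nonzero, and no other factor vanishes.
Hence a pole whose order is the multiplicity, 2.


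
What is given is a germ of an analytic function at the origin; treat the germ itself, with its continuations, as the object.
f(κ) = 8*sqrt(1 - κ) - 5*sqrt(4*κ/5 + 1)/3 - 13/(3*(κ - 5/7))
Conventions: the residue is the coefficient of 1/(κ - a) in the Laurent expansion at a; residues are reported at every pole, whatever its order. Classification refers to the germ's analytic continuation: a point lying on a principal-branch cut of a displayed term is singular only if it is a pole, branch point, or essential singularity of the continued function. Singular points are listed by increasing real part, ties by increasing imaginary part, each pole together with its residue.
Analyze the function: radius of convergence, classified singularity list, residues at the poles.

Denominator factor (κ - 5/7): pole of order 1 at 5/7, modulus 5/7.
Branch term (8)*sqrt(1 - κ/(1)): its argument vanishes at κ = 1, a square-root branch point, modulus 1.
Branch term (-5/3)*sqrt(1 - κ/(-5/4)): its argument vanishes at κ = -5/4, a square-root branch point, modulus 5/4.
The radius of convergence is the smallest modulus among the singular points: 5/7.
The branch terms are analytic at 5/7 and contribute nothing to the residue; only the rational part matters.
At the order-1 pole 5/7 set g(κ) = (κ - (5/7))*(rational part) = -13/3.
Simple pole: residue = g(a) at a = 5/7, which is -13/3.
List the singular points by increasing real part (a conjugate pair: the negative imaginary part first).

Radius of convergence at 0: 5/7.
At -5/4: an algebraic (square-root) branch point.
At 5/7: a pole of order 1; residue -13/3.
At 1: an algebraic (square-root) branch point.


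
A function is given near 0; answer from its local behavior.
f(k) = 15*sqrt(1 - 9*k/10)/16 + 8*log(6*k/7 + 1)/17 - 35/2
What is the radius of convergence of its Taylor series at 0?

The radius of convergence is 10/9.

Branch term (8/17)*log(1 - k/(-7/6)): its argument vanishes at k = -7/6, a logarithmic branch point, modulus 7/6.
Branch term (15/16)*sqrt(1 - k/(10/9)): its argument vanishes at k = 10/9, a square-root branch point, modulus 10/9.
The radius of convergence is the smallest modulus among the singular points: 10/9.


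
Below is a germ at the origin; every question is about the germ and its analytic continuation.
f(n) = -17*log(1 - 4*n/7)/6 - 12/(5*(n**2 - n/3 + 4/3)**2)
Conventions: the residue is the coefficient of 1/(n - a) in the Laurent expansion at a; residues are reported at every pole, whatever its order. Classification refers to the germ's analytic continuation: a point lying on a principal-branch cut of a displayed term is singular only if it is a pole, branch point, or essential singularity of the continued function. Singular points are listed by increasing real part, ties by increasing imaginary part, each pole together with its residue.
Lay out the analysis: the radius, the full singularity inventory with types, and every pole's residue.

Radius of convergence at 0: (2/3)*sqrt(3).
At (1/6) - ((1/6)*sqrt(47))*i: a pole of order 2; residue -((648/11045)*sqrt(47))*i.
At (1/6) + ((1/6)*sqrt(47))*i: a pole of order 2; residue ((648/11045)*sqrt(47))*i.
At 7/4: a logarithmic branch point.

Denominator factor (n**2 - n/3 + 4/3)^2: discriminant -47/9, complex-conjugate roots (1/6) + ((1/6)*sqrt(47))*i and (1/6) - ((1/6)*sqrt(47))*i; poles of order 2, moduli (2/3)*sqrt(3) and (2/3)*sqrt(3).
Branch term (-17/6)*log(1 - n/(7/4)): its argument vanishes at n = 7/4, a logarithmic branch point, modulus 7/4.
The radius of convergence is the smallest modulus among the singular points: (2/3)*sqrt(3).
The branch term is analytic at (1/6) - ((1/6)*sqrt(47))*i and contributes nothing to the residue; only the rational part matters.
The factor n**2 - n/3 + 4/3 splits as (n - a)(n - a') with a = (1/6) - ((1/6)*sqrt(47))*i, a' = (1/6) + ((1/6)*sqrt(47))*i. At the order-2 pole a set g(n) = (n - a)^2*(rational part) = [-12/5] / (n - a')^2.
Order-2 pole: residue = g'(a); g'((1/6) - ((1/6)*sqrt(47))*i) = -((648/11045)*sqrt(47))*i, so the residue is -((648/11045)*sqrt(47))*i.
The branch term is analytic at (1/6) + ((1/6)*sqrt(47))*i and contributes nothing to the residue; only the rational part matters.
The factor n**2 - n/3 + 4/3 splits as (n - a)(n - a') with a = (1/6) + ((1/6)*sqrt(47))*i, a' = (1/6) - ((1/6)*sqrt(47))*i. At the order-2 pole a set g(n) = (n - a)^2*(rational part) = [-12/5] / (n - a')^2.
Order-2 pole: residue = g'(a); g'((1/6) + ((1/6)*sqrt(47))*i) = ((648/11045)*sqrt(47))*i, so the residue is ((648/11045)*sqrt(47))*i.
List the singular points by increasing real part (a conjugate pair: the negative imaginary part first).


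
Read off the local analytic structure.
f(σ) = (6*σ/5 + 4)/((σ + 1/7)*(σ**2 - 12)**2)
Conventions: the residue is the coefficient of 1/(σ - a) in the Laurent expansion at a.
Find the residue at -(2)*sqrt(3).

The factor σ**2 - 12 splits as (σ - a)(σ - a') with a = -(2)*sqrt(3), a' = (2)*sqrt(3). At the order-2 pole a set g(σ) = (σ - a)^2*f(σ) = [(6*σ/5 + 4)/(σ + 1/7)] / (σ - a')^2.
Order-2 pole: residue = g'(a); g'(-(2)*sqrt(3)) = -22981/1722845 + (457793/124044840)*sqrt(3), so the residue is -22981/1722845 + (457793/124044840)*sqrt(3).

The residue is -22981/1722845 + (457793/124044840)*sqrt(3).


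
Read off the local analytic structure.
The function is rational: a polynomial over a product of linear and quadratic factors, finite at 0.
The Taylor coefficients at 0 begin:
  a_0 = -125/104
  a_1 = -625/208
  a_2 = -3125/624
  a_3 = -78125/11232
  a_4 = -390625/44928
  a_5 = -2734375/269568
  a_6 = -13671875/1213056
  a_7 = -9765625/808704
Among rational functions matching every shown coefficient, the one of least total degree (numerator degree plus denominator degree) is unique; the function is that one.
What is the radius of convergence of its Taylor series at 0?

The radius of convergence is 6/5.

No rational of total degree below 3 reproduces all 8 coefficients; solving the [0/3] Pade equations on them gives f(k) = 27/(13*(k - 6/5)**3), whose expansion matches every shown term.
Denominator factor (k - 6/5)^3: pole of order 3 at 6/5, modulus 6/5.
The radius of convergence is the smallest modulus among the singular points: 6/5.


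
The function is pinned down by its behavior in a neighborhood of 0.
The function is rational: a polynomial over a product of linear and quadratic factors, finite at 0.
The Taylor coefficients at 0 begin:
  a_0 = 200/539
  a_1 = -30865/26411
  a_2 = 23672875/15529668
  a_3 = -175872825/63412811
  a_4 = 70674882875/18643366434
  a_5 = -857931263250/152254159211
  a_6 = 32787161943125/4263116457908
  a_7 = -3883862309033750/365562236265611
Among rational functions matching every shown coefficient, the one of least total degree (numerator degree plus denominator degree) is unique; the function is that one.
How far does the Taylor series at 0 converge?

The radius of convergence is -3/7 + (2/35)*sqrt(485).

No rational of total degree below 6 reproduces all 8 coefficients; solving the [2/4] Pade equations on them gives f(ν) = (-7*ν**2/12 - 7*ν/5 + 8/11)/(ν**2 - 6*ν/7 - 7/5)**2, whose expansion matches every shown term.
Denominator factor (ν**2 - 6*ν/7 - 7/5)^2: discriminant 1552/245, real irrational roots 3/7 + (2/35)*sqrt(485) and 3/7 - (2/35)*sqrt(485); poles of order 2, moduli 3/7 + (2/35)*sqrt(485) and -3/7 + (2/35)*sqrt(485).
The radius of convergence is the smallest modulus among the singular points: -3/7 + (2/35)*sqrt(485).


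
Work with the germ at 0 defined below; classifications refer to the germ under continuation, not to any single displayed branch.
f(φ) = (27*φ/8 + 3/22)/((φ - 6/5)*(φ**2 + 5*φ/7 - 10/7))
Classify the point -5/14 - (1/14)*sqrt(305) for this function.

The denominator factor φ**2 + 5*φ/7 - 10/7 vanishes at -5/14 - (1/14)*sqrt(305) and appears to the power 1; the numerator there equals -1317/1232 - (27/112)*sqrt(305), nonzero, and no other factor vanishes.
Hence a pole whose order is the multiplicity, 1.

The point is a pole of order 1.


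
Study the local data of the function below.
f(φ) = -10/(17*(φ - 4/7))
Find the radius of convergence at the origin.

Denominator factor (φ - 4/7): pole of order 1 at 4/7, modulus 4/7.
The radius of convergence is the smallest modulus among the singular points: 4/7.

The radius of convergence is 4/7.


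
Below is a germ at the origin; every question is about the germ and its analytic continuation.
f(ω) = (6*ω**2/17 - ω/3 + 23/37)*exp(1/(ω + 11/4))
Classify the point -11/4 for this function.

The point is an essential singularity.

The exponent 1/(ω - (-11/4)) has a pole at -11/4, so exp(1/(ω - (-11/4))) takes every nonzero value near it: an essential singularity (not a pole of any order).


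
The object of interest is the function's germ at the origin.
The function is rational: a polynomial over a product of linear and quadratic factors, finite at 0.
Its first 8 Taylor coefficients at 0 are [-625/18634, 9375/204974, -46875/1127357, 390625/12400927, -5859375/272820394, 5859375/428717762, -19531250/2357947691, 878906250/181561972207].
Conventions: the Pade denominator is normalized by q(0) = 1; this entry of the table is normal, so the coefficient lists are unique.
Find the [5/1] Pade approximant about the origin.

Taylor coefficients needed (read off): a_0 = -625/18634, a_1 = 9375/204974, a_2 = -46875/1127357, a_3 = 390625/12400927, a_4 = -5859375/272820394, a_5 = 5859375/428717762, a_6 = -19531250/2357947691.
Write the denominator as Q(z) = 1 + q1*z. Requiring Q*f - P = O(z^7) with deg P <= 5 kills the coefficients of z^6..z^6 in Q*f:
  z^6: a_6 + q1*a_5 = 0, i.e. -19531250/2357947691 + (5859375/428717762)*q1 = 0.
Solving this linear system: q1 = 20/33.
The numerator is Q*f truncated at degree 5: P0 = a_0 = -625/18634; P1 = a_1 + q1*a_0 = 15625/614922; P2 = a_2 + q1*a_1 = -15625/1127357; P3 = a_3 + q1*a_2 = 78125/12400927; P4 = a_4 + q1*a_3 = -1953125/818461182; P5 = a_5 + q1*a_4 = 1953125/3001024334.

The Pade approximant has numerator coefficients [-625/18634, 15625/614922, -15625/1127357, 78125/12400927, -1953125/818461182, 1953125/3001024334]; denominator coefficients [1, 20/33].


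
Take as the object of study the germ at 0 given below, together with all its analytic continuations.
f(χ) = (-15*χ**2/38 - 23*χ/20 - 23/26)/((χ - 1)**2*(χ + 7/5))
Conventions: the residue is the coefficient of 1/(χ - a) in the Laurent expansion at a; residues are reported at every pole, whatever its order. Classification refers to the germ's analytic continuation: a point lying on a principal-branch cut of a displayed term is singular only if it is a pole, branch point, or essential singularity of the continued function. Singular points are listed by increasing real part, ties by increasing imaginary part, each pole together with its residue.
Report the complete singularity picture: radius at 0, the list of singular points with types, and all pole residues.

Radius of convergence at 0: 1.
At -7/5: a pole of order 1; residue -1193/142272.
At 1: a pole of order 2; residue -2893/7488.

Denominator factor (χ - 1)^2: pole of order 2 at 1, modulus 1.
Denominator factor (χ + 7/5): pole of order 1 at -7/5, modulus 7/5.
The radius of convergence is the smallest modulus among the singular points: 1.
At the order-1 pole -7/5 set g(χ) = (χ - (-7/5))*f(χ) = (-15*χ**2/38 - 23*χ/20 - 23/26)/(χ - 1)**2.
Simple pole: residue = g(a) at a = -7/5, which is -1193/142272.
At the order-2 pole 1 set g(χ) = (χ - (1))^2*f(χ) = (-15*χ**2/38 - 23*χ/20 - 23/26)/(χ + 7/5).
Order-2 pole: residue = g'(a); g'(1) = -2893/7488, so the residue is -2893/7488.
List the singular points by increasing real part (a conjugate pair: the negative imaginary part first).


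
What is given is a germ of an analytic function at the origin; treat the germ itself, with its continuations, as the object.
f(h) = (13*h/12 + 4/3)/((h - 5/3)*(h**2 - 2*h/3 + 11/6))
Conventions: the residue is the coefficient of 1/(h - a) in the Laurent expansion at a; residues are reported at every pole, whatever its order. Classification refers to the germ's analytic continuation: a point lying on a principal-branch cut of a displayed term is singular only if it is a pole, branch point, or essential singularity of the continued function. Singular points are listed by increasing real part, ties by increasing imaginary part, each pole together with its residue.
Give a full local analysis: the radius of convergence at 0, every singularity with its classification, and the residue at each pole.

Radius of convergence at 0: (1/6)*sqrt(66).
At (1/3) - ((1/6)*sqrt(62))*i: a pole of order 1; residue (-113/252) - ((85/15624)*sqrt(62))*i.
At (1/3) + ((1/6)*sqrt(62))*i: a pole of order 1; residue (-113/252) + ((85/15624)*sqrt(62))*i.
At 5/3: a pole of order 1; residue 113/126.


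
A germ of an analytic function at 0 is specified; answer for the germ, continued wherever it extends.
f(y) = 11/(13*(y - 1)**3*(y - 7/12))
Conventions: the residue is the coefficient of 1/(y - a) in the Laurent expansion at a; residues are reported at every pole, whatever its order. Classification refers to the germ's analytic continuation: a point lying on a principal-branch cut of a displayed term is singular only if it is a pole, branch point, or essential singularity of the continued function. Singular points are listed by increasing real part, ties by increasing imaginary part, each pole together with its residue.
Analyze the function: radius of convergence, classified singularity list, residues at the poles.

Denominator factor (y - 7/12): pole of order 1 at 7/12, modulus 7/12.
Denominator factor (y - 1)^3: pole of order 3 at 1, modulus 1.
The radius of convergence is the smallest modulus among the singular points: 7/12.
At the order-1 pole 7/12 set g(y) = (y - (7/12))*f(y) = 11/(13*(y - 1)**3).
Simple pole: residue = g(a) at a = 7/12, which is -19008/1625.
At the order-3 pole 1 set g(y) = (y - (1))^3*f(y) = 11/(13*(y - 7/12)).
Order-3 pole: residue = g''(a)/2; g''(1) = 38016/1625, so the residue is 19008/1625.
List the singular points by increasing real part (a conjugate pair: the negative imaginary part first).

Radius of convergence at 0: 7/12.
At 7/12: a pole of order 1; residue -19008/1625.
At 1: a pole of order 3; residue 19008/1625.


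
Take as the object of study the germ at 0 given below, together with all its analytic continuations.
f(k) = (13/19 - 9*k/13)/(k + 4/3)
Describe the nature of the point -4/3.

The point is a pole of order 1.

The denominator factor k + 4/3 vanishes at -4/3 and appears to the power 1; the numerator there equals 397/247, nonzero, and no other factor vanishes.
Hence a pole whose order is the multiplicity, 1.


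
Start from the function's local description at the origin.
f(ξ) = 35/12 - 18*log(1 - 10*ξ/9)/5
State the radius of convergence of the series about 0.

Branch term (-18/5)*log(1 - ξ/(9/10)): its argument vanishes at ξ = 9/10, a logarithmic branch point, modulus 9/10.
The radius of convergence is the smallest modulus among the singular points: 9/10.

The radius of convergence is 9/10.


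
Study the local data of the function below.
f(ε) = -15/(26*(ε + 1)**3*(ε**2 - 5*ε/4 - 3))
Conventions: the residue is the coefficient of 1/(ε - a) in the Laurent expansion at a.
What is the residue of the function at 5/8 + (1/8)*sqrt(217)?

The factor ε**2 - 5*ε/4 - 3 splits as (ε - a)(ε - a') with a = 5/8 + (1/8)*sqrt(217), a' = 5/8 - (1/8)*sqrt(217). At the order-1 pole a set g(ε) = (ε - a)*f(ε) = [-15/(26*(ε + 1)**3)] / (ε - a').
Simple pole: residue = g(a) at a = 5/8 + (1/8)*sqrt(217), which is -905/117 + (1025/1953)*sqrt(217).

The residue is -905/117 + (1025/1953)*sqrt(217).


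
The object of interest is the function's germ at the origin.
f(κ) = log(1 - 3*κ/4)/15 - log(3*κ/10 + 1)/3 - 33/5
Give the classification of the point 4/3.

The term (1/15)*log(1 - κ/(4/3)) has argument 1 - 4/3/(4/3) = 0 at 4/3: a logarithmic (infinitely-sheeted) branch point; the remaining terms are analytic or single-valued there.

The point is a logarithmic branch point.


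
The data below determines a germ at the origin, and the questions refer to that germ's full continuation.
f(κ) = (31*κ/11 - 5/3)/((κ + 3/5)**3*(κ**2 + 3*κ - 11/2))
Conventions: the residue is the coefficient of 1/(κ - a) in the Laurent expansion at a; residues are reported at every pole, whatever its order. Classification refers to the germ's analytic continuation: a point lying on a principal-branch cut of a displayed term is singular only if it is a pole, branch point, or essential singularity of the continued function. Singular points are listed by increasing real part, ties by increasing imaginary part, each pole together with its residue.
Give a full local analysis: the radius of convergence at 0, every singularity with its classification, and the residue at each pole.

Radius of convergence at 0: 3/5.
At -3/2 - (1/2)*sqrt(31): a pole of order 1; residue 2113250/1378803459 - (130230500/14247635743)*sqrt(31).
At -3/5: a pole of order 3; residue -4226500/1378803459.
At -3/2 + (1/2)*sqrt(31): a pole of order 1; residue 2113250/1378803459 + (130230500/14247635743)*sqrt(31).
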